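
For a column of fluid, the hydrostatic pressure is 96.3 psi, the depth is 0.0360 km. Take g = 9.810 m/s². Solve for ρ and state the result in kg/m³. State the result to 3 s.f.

1880 kg/m³

Rearranging P = ρ·g·h for ρ: ρ = P/(g·h).
P = 96.3 psi = 6.640×10^5 Pa; h = 0.0360 km = 36.00 m; g = 9.810 m/s².
ρ = 1880 kg/m³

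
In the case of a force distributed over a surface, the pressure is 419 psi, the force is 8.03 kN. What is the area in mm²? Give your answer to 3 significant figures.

2780 mm²

Rearranging P = F/A for A: A = F/P.
P = 419 psi = 2.889×10^6 Pa; F = 8.03 kN = 8030 N.
A = 0.002780 m²
0.002780 m² × (1 mm² / 1.000×10^-6 m²) = 2780 mm²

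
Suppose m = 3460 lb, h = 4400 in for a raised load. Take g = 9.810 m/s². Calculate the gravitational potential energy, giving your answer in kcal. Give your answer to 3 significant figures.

411 kcal

PE is given directly by: PE = mgh.
m = 3460 lb = 1569 kg; h = 4400 in = 111.8 m; g = 9.810 m/s².
PE = 1.721×10^6 J
1.721×10^6 J × (1 kcal / 4184 J) = 411.2 kcal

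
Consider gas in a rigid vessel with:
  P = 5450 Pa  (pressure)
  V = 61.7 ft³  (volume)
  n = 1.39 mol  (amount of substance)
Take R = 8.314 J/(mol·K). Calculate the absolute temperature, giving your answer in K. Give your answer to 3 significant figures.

824 K

Rearranging PV = nRT for T: T = PV/(nR).
P = 5450 Pa; V = 61.7 ft³ = 1.747 m³; n = 1.39 mol; R = 8.314 J/(mol·K).
T = 824.0 K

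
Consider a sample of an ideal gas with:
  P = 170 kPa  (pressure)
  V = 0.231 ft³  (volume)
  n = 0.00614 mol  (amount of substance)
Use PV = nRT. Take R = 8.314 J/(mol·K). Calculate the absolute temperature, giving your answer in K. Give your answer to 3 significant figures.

Rearranging PV = nRT for T: T = PV/(nR).
P = 170 kPa = 1.700×10^5 Pa; V = 0.231 ft³ = 0.006541 m³; n = 0.00614 mol; R = 8.314 J/(mol·K).
T = 21783 K

21800 K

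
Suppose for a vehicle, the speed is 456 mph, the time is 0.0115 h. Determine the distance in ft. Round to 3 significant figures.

27700 ft

Solving v = d/t for d: d = v·t.
v = 456 mph = 203.9 m/s; t = 0.0115 h = 41.40 s.
d = 8439 m
8439 m × (1 ft / 0.3048 m) = 27688 ft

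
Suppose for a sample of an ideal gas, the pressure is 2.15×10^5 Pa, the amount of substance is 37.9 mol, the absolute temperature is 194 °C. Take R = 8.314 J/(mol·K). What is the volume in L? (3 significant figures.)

685 L

From the ideal-gas law: V = nRT/P.
P = 2.15×10^5 Pa; n = 37.9 mol; T = 194 °C = 467.1 K; R = 8.314 J/(mol·K).
V = 0.6846 m³
0.6846 m³ × (1 L / 0.001000 m³) = 684.6 L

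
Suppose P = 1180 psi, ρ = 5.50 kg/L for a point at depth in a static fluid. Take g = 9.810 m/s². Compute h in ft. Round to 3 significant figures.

495 ft

Rearranging P = ρ·g·h for h: h = P/(ρ·g).
P = 1180 psi = 8.136×10^6 Pa; ρ = 5.50 kg/L = 5500 kg/m³; g = 9.810 m/s².
h = 150.8 m
150.8 m × (1 ft / 0.3048 m) = 494.7 ft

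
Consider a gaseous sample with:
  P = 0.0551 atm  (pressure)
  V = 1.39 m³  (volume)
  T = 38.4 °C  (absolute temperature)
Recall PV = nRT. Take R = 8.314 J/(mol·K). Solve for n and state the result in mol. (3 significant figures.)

3.00 mol

From the ideal-gas law: n = PV/(RT).
P = 0.0551 atm = 5583 Pa; V = 1.39 m³; T = 38.4 °C = 311.5 K; R = 8.314 J/(mol·K).
n = 2.996 mol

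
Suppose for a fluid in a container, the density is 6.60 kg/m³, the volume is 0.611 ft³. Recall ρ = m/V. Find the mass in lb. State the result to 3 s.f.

Rearranging ρ = m/V for m: m = ρV.
ρ = 6.60 kg/m³; V = 0.611 ft³ = 0.01730 m³.
m = 0.1142 kg
0.1142 kg × (1 lb / 0.4536 kg) = 0.2517 lb

0.252 lb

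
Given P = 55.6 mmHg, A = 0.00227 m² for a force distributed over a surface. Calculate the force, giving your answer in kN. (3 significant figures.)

0.0168 kN

Rearranging: F = P·A.
P = 55.6 mmHg = 7413 Pa; A = 0.00227 m².
F = 16.83 N
16.83 N × (1 kN / 1000 N) = 0.01683 kN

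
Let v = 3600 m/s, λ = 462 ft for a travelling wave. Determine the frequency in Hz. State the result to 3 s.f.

Rearranging: f = v/λ.
v = 3600 m/s; λ = 462 ft = 140.8 m.
f = 25.56 Hz

25.6 Hz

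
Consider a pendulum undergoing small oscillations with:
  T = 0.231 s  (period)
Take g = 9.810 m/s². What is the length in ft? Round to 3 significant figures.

0.0435 ft

Rearranging T = 2π√(L/g) for L: L = g·(T/2π)².
T = 0.231 s; g = 9.810 m/s².
L = 0.01326 m
0.01326 m × (1 ft / 0.3048 m) = 0.04350 ft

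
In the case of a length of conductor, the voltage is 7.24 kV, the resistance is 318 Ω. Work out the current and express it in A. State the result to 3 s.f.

22.8 A

From Ohm's law: I = V/R.
V = 7.24 kV = 7240 V; R = 318 Ω.
I = 22.77 A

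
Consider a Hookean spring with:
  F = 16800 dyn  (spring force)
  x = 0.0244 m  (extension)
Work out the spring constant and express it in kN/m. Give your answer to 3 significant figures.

0.00689 kN/m

From Hooke's law: k = F/x.
F = 16800 dyn = 0.1680 N; x = 0.0244 m.
k = 6.885 N/m
6.885 N/m × (1 kN/m / 1000 N/m) = 0.006885 kN/m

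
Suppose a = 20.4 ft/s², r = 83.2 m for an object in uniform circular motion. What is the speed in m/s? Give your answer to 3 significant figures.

22.7 m/s

Rearranging a = v²/r for v: v = √(a·r).
a = 20.4 ft/s² = 6.218 m/s²; r = 83.2 m.
v = 22.74 m/s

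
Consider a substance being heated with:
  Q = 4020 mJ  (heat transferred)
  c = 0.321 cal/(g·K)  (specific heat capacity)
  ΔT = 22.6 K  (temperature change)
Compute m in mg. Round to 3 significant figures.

132 mg

Rearranging: m = Q/(c·ΔT).
Q = 4020 mJ = 4.020 J; c = 0.321 cal/(g·K) = 1343 J/(kg·K); ΔT = 22.6 K.
m = 1.324×10^-4 kg
1.324×10^-4 kg × (1 mg / 1.000×10^-6 kg) = 132.4 mg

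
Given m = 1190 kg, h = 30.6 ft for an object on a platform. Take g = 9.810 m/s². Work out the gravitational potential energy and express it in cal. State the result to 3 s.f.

PE is given directly by: PE = mgh.
m = 1190 kg; h = 30.6 ft = 9.327 m; g = 9.810 m/s².
PE = 1.089×10^5 J
1.089×10^5 J × (1 cal / 4.184 J) = 26023 cal

26000 cal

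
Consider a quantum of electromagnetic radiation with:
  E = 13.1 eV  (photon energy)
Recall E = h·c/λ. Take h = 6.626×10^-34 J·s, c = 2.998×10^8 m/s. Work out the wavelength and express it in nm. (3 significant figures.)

94.6 nm

Rearranging E = h·c/λ for λ: λ = hc/E.
E = 13.1 eV = 2.099×10^-18 J; h = 6.626×10^-34 J·s; c = 2.998×10^8 m/s.
λ = 9.465×10^-8 m
9.465×10^-8 m × (1 nm / 1.000×10^-9 m) = 94.65 nm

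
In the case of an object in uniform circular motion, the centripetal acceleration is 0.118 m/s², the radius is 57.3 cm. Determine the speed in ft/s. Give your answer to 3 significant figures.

0.853 ft/s

Rearranging a = v²/r for v: v = √(a·r).
a = 0.118 m/s²; r = 57.3 cm = 0.5730 m.
v = 0.2600 m/s
0.2600 m/s × (1 ft/s / 0.3048 m/s) = 0.8531 ft/s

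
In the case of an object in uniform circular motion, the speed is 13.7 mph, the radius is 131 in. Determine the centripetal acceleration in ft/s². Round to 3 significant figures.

a is given directly by: a = v²/r.
v = 13.7 mph = 6.124 m/s; r = 131 in = 3.327 m.
a = 11.27 m/s²
11.27 m/s² × (1 ft/s² / 0.3048 m/s²) = 36.98 ft/s²

37.0 ft/s²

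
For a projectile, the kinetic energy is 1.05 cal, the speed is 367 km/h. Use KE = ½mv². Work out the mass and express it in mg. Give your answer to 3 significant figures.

845 mg

Rearranging KE = ½mv² for m: m = 2·KE/v².
KE = 1.05 cal = 4.393 J; v = 367 km/h = 101.9 m/s.
m = 8.454×10^-4 kg
8.454×10^-4 kg × (1 mg / 1.000×10^-6 kg) = 845.4 mg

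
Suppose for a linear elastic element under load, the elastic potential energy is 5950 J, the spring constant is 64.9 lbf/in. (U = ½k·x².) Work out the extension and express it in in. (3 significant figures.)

40.3 in

Rearranging: x = √(2U/k).
U = 5950 J; k = 64.9 lbf/in = 11366 N/m.
x = 1.023 m
1.023 m × (1 in / 0.02540 m) = 40.28 in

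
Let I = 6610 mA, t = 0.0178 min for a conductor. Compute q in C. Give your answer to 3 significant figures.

7.06 C

Directly: q = It.
I = 6610 mA = 6.610 A; t = 0.0178 min = 1.068 s.
q = 7.059 C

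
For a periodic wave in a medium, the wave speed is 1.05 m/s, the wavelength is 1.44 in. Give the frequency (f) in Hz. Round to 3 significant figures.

Rearranging: f = v/λ.
v = 1.05 m/s; λ = 1.44 in = 0.03658 m.
f = 28.71 Hz

28.7 Hz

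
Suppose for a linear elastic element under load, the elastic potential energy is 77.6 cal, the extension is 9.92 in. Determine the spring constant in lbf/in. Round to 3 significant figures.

58.4 lbf/in

Solving U = ½k·x² for k: k = 2U/x².
U = 77.6 cal = 324.7 J; x = 9.92 in = 0.2520 m.
k = 10228 N/m
10228 N/m × (1 lbf/in / 175.1 N/m) = 58.40 lbf/in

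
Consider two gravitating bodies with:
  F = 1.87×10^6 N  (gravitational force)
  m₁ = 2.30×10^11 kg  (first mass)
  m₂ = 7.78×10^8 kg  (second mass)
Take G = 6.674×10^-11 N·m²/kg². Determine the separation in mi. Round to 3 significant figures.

0.0497 mi

From Newton's law of gravitation: r = √(G·m₁m₂/F).
F = 1.87×10^6 N; m₁ = 2.30×10^11 kg; m₂ = 7.78×10^8 kg; G = 6.674×10^-11 N·m²/kg².
r = 79.91 m
79.91 m × (1 mi / 1609 m) = 0.04966 mi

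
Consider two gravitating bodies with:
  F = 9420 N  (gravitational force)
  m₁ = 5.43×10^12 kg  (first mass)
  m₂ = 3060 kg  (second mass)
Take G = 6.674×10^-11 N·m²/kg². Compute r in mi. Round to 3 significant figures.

From Newton's law of gravitation: r = √(G·m₁m₂/F).
F = 9420 N; m₁ = 5.43×10^12 kg; m₂ = 3060 kg; G = 6.674×10^-11 N·m²/kg².
r = 10.85 m
10.85 m × (1 mi / 1609 m) = 0.006742 mi

0.00674 mi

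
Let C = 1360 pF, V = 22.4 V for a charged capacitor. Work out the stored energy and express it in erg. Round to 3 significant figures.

E is given directly by: E = ½CV².
C = 1360 pF = 1.360×10^-9 F; V = 22.4 V.
E = 3.412×10^-7 J
3.412×10^-7 J × (1 erg / 1.000×10^-7 J) = 3.412 erg

3.41 erg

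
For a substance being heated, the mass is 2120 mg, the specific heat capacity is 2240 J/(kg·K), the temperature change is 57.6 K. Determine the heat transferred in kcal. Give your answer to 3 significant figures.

Q is given directly by: Q = mcΔT.
m = 2120 mg = 0.002120 kg; c = 2240 J/(kg·K); ΔT = 57.6 K.
Q = 273.5 J  (the unit combination reduces to kg·m²/s² = J)
273.5 J × (1 kcal / 4184 J) = 0.06538 kcal

0.0654 kcal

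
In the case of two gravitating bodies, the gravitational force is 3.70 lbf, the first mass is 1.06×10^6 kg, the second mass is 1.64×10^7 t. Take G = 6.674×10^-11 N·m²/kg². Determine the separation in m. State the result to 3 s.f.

From Newton's law of gravitation: r = √(G·m₁m₂/F).
F = 3.70 lbf = 16.46 N; m₁ = 1.06×10^6 kg; m₂ = 1.64×10^7 t = 1.640×10^10 kg; G = 6.674×10^-11 N·m²/kg².
r = 265.5 m

266 m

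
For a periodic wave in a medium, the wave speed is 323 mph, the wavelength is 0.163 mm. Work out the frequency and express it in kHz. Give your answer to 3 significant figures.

Rearranging v = f·λ for f: f = v/λ.
v = 323 mph = 144.4 m/s; λ = 0.163 mm = 1.630×10^-4 m.
f = 8.859×10^5 Hz
8.859×10^5 Hz × (1 kHz / 1000 Hz) = 885.9 kHz

886 kHz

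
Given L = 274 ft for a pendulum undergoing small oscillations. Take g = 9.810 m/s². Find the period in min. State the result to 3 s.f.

0.306 min

T is given directly by: T = 2π√(L/g).
L = 274 ft = 83.52 m; g = 9.810 m/s².
T = 18.33 s
18.33 s × (1 min / 60.00 s) = 0.3055 min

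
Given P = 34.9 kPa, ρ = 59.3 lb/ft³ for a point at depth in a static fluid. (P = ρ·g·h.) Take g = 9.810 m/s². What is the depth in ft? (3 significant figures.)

Rearranging: h = P/(ρ·g).
P = 34.9 kPa = 34900 Pa; ρ = 59.3 lb/ft³ = 949.9 kg/m³; g = 9.810 m/s².
h = 3.745 m
3.745 m × (1 ft / 0.3048 m) = 12.29 ft

12.3 ft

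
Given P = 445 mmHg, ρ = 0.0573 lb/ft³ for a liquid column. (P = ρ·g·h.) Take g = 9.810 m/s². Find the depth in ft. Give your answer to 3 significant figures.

Solving P = ρ·g·h for h: h = P/(ρ·g).
P = 445 mmHg = 59328 Pa; ρ = 0.0573 lb/ft³ = 0.9179 kg/m³; g = 9.810 m/s².
h = 6589 m
6589 m × (1 ft / 0.3048 m) = 21617 ft

21600 ft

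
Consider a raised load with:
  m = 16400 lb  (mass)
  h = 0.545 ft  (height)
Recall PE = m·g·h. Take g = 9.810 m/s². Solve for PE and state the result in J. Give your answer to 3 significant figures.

12100 J

Directly: PE = mgh.
m = 16400 lb = 7439 kg; h = 0.545 ft = 0.1661 m; g = 9.810 m/s².
PE = 12122 J  (the unit combination reduces to kg·m²/s² = J)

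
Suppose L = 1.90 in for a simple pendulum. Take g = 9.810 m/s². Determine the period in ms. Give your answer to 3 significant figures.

T is given directly by: T = 2π√(L/g).
L = 1.90 in = 0.04826 m; g = 9.810 m/s².
T = 0.4407 s
0.4407 s × (1 ms / 0.001000 s) = 440.7 ms

441 ms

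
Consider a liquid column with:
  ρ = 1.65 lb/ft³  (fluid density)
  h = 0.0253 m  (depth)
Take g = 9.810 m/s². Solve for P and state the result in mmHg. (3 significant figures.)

P is given directly by: P = ρgh.
ρ = 1.65 lb/ft³ = 26.43 kg/m³; h = 0.0253 m; g = 9.810 m/s².
P = 6.560 Pa
6.560 Pa × (1 mmHg / 133.3 Pa) = 0.04920 mmHg

0.0492 mmHg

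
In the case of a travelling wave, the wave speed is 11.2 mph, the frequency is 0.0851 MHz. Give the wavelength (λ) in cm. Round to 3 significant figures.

Solving v = f·λ for λ: λ = v/f.
v = 11.2 mph = 5.007 m/s; f = 0.0851 MHz = 85100 Hz.
λ = 5.883×10^-5 m
5.883×10^-5 m × (1 cm / 0.01000 m) = 0.005883 cm

0.00588 cm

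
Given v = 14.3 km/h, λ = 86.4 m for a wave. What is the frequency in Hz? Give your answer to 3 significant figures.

Rearranging: f = v/λ.
v = 14.3 km/h = 3.972 m/s; λ = 86.4 m.
f = 0.04597 Hz

0.0460 Hz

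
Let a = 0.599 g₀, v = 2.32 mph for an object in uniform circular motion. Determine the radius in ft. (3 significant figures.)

0.601 ft

Rearranging: r = v²/a.
a = 0.599 g₀ = 5.874 m/s²; v = 2.32 mph = 1.037 m/s.
r = 0.1831 m
0.1831 m × (1 ft / 0.3048 m) = 0.6008 ft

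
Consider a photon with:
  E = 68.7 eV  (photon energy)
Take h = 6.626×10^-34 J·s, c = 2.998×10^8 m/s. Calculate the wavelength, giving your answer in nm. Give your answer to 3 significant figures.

Rearranging: λ = hc/E.
E = 68.7 eV = 1.101×10^-17 J; h = 6.626×10^-34 J·s; c = 2.998×10^8 m/s.
λ = 1.805×10^-8 m
1.805×10^-8 m × (1 nm / 1.000×10^-9 m) = 18.05 nm

18.0 nm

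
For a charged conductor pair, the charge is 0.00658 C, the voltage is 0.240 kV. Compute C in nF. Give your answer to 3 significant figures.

C is given directly by: C = Q/V.
Q = 0.00658 C; V = 0.240 kV = 240.0 V.
C = 2.742×10^-5 F
2.742×10^-5 F × (1 nF / 1.000×10^-9 F) = 27417 nF

27400 nF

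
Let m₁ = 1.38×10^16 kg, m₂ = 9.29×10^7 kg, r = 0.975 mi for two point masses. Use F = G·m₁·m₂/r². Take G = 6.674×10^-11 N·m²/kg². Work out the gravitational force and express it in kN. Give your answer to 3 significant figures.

34800 kN

From Newton's law of gravitation: F = Gm₁m₂/r².
m₁ = 1.38×10^16 kg; m₂ = 9.29×10^7 kg; r = 0.975 mi = 1569 m; G = 6.674×10^-11 N·m²/kg².
F = 3.475×10^7 N
3.475×10^7 N × (1 kN / 1000 N) = 34752 kN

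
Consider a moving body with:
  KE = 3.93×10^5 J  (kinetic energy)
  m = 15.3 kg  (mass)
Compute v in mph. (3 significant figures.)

507 mph

Rearranging KE = ½mv² for v: v = √(2·KE/m).
KE = 3.93×10^5 J; m = 15.3 kg.
v = 226.7 m/s
226.7 m/s × (1 mph / 0.4470 m/s) = 507.0 mph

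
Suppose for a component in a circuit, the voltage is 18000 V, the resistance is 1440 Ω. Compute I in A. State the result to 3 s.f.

Rearranging: I = V/R.
V = 18000 V; R = 1440 Ω.
I = 12.50 A

12.5 A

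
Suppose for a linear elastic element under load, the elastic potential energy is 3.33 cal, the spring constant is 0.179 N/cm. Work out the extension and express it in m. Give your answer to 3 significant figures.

Rearranging U = ½k·x² for x: x = √(2U/k).
U = 3.33 cal = 13.93 J; k = 0.179 N/cm = 17.90 N/m.
x = 1.248 m

1.25 m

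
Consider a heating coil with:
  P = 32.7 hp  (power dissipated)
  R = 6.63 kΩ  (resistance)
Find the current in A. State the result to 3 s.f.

Solving P = I²R for I: I = √(P/R).
P = 32.7 hp = 24384 W; R = 6.63 kΩ = 6630 Ω.
I = 1.918 A

1.92 A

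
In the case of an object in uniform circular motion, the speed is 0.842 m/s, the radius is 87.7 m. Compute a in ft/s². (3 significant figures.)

a is given directly by: a = v²/r.
v = 0.842 m/s; r = 87.7 m.
a = 0.008084 m/s²
0.008084 m/s² × (1 ft/s² / 0.3048 m/s²) = 0.02652 ft/s²

0.0265 ft/s²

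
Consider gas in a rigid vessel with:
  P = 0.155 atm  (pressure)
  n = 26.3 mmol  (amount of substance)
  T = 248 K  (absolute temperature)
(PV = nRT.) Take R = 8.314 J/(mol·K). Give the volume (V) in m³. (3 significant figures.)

0.00345 m³

From the ideal-gas law: V = nRT/P.
P = 0.155 atm = 15705 Pa; n = 26.3 mmol = 0.02630 mol; T = 248 K; R = 8.314 J/(mol·K).
V = 0.003453 m³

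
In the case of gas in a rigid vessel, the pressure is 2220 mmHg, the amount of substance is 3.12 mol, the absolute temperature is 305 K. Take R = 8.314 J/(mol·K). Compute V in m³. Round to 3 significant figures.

Rearranging: V = nRT/P.
P = 2220 mmHg = 2.960×10^5 Pa; n = 3.12 mol; T = 305 K; R = 8.314 J/(mol·K).
V = 0.02673 m³

0.0267 m³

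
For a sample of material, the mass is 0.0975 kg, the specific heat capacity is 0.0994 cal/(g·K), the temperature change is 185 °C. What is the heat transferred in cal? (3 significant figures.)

Q is given directly by: Q = mcΔT.
m = 0.0975 kg; c = 0.0994 cal/(g·K) = 415.9 J/(kg·K); ΔT = 185 °C = 185.0 K.
Q = 7502 J
7502 J × (1 cal / 4.184 J) = 1793 cal

1790 cal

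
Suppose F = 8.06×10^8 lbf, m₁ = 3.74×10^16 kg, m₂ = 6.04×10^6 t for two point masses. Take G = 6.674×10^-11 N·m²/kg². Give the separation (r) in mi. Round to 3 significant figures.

1.27 mi

From Newton's law of gravitation: r = √(G·m₁m₂/F).
F = 8.06×10^8 lbf = 3.585×10^9 N; m₁ = 3.74×10^16 kg; m₂ = 6.04×10^6 t = 6.040×10^9 kg; G = 6.674×10^-11 N·m²/kg².
r = 2051 m
2051 m × (1 mi / 1609 m) = 1.274 mi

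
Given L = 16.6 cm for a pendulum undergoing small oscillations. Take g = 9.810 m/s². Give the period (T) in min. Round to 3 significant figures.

0.0136 min

Directly: T = 2π√(L/g).
L = 16.6 cm = 0.1660 m; g = 9.810 m/s².
T = 0.8173 s
0.8173 s × (1 min / 60.00 s) = 0.01362 min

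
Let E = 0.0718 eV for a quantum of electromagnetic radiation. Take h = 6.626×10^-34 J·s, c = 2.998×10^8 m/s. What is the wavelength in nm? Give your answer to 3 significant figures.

17300 nm

Solving E = h·c/λ for λ: λ = hc/E.
E = 0.0718 eV = 1.150×10^-20 J; h = 6.626×10^-34 J·s; c = 2.998×10^8 m/s.
λ = 1.727×10^-5 m
1.727×10^-5 m × (1 nm / 1.000×10^-9 m) = 17268 nm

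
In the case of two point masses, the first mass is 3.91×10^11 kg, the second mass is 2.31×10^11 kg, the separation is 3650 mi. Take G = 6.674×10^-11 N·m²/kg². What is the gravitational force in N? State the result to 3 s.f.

From Newton's law of gravitation: F = Gm₁m₂/r².
m₁ = 3.91×10^11 kg; m₂ = 2.31×10^11 kg; r = 3650 mi = 5.874×10^6 m; G = 6.674×10^-11 N·m²/kg².
F = 0.1747 N

0.175 N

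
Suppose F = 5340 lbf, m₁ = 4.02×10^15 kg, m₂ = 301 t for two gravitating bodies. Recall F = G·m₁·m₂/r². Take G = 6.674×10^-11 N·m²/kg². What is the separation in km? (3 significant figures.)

1.84 km

Solving F = G·m₁·m₂/r² for r: r = √(G·m₁m₂/F).
F = 5340 lbf = 23754 N; m₁ = 4.02×10^15 kg; m₂ = 301 t = 3.010×10^5 kg; G = 6.674×10^-11 N·m²/kg².
r = 1844 m
1844 m × (1 km / 1000 m) = 1.844 km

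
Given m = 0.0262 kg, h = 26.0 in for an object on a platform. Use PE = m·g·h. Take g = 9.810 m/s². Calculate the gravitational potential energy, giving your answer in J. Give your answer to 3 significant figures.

PE is given directly by: PE = mgh.
m = 0.0262 kg; h = 26.0 in = 0.6604 m; g = 9.810 m/s².
PE = 0.1697 J

0.170 J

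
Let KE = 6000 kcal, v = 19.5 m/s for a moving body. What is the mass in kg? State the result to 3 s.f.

1.32×10^5 kg

Rearranging: m = 2·KE/v².
KE = 6000 kcal = 2.510×10^7 J; v = 19.5 m/s.
m = 1.320×10^5 kg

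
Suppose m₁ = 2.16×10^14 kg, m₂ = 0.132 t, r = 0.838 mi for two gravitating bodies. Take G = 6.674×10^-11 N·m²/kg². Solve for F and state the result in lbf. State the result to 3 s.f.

0.235 lbf

From Newton's law of gravitation: F = Gm₁m₂/r².
m₁ = 2.16×10^14 kg; m₂ = 0.132 t = 132.0 kg; r = 0.838 mi = 1349 m; G = 6.674×10^-11 N·m²/kg².
F = 1.046 N
1.046 N × (1 lbf / 4.448 N) = 0.2352 lbf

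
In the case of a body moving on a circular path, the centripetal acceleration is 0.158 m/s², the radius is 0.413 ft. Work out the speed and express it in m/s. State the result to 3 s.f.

0.141 m/s

Solving a = v²/r for v: v = √(a·r).
a = 0.158 m/s²; r = 0.413 ft = 0.1259 m.
v = 0.1410 m/s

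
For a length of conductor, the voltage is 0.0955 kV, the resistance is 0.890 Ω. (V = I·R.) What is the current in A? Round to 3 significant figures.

Rearranging: I = V/R.
V = 0.0955 kV = 95.50 V; R = 0.890 Ω.
I = 107.3 A

107 A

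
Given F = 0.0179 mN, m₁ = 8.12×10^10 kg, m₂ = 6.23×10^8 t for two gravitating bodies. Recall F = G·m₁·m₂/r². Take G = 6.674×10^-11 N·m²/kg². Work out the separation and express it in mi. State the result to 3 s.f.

2.70×10^5 mi

From Newton's law of gravitation: r = √(G·m₁m₂/F).
F = 0.0179 mN = 1.790×10^-5 N; m₁ = 8.12×10^10 kg; m₂ = 6.23×10^8 t = 6.230×10^11 kg; G = 6.674×10^-11 N·m²/kg².
r = 4.343×10^8 m
4.343×10^8 m × (1 mi / 1609 m) = 2.699×10^5 mi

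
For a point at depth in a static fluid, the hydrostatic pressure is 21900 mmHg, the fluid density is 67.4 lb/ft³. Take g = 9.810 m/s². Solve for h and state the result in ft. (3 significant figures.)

904 ft

Rearranging P = ρ·g·h for h: h = P/(ρ·g).
P = 21900 mmHg = 2.920×10^6 Pa; ρ = 67.4 lb/ft³ = 1080 kg/m³; g = 9.810 m/s².
h = 275.7 m
275.7 m × (1 ft / 0.3048 m) = 904.4 ft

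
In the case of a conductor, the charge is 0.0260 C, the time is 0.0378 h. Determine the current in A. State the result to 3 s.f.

Rearranging: I = q/t.
q = 0.0260 C; t = 0.0378 h = 136.1 s.
I = 1.911×10^-4 A

1.91×10^-4 A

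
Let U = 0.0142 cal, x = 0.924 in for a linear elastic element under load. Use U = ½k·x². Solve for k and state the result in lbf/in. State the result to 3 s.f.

Rearranging U = ½k·x² for k: k = 2U/x².
U = 0.0142 cal = 0.05941 J; x = 0.924 in = 0.02347 m.
k = 215.7 N/m
215.7 N/m × (1 lbf/in / 175.1 N/m) = 1.232 lbf/in

1.23 lbf/in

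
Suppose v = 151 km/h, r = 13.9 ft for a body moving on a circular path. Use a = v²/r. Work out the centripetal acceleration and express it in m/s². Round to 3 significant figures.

Directly: a = v²/r.
v = 151 km/h = 41.94 m/s; r = 13.9 ft = 4.237 m.
a = 415.3 m/s²

415 m/s²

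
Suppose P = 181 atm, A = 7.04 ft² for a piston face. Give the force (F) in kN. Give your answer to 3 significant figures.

12000 kN

Solving P = F/A for F: F = P·A.
P = 181 atm = 1.834×10^7 Pa; A = 7.04 ft² = 0.6540 m².
F = 1.199×10^7 N
1.199×10^7 N × (1 kN / 1000 N) = 11995 kN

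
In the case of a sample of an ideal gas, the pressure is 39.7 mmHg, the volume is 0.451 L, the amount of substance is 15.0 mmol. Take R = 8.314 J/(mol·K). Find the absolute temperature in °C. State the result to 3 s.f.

From the ideal-gas law: T = PV/(nR).
P = 39.7 mmHg = 5293 Pa; V = 0.451 L = 4.510×10^-4 m³; n = 15.0 mmol = 0.01500 mol; R = 8.314 J/(mol·K).
T = 19.14 K
19.14 K − 273.15 = -254.0 °C

-254 °C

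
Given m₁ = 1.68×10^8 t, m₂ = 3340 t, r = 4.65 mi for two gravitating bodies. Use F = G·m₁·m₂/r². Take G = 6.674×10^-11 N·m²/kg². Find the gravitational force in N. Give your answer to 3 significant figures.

0.669 N

F is given directly by: F = Gm₁m₂/r².
m₁ = 1.68×10^8 t = 1.680×10^11 kg; m₂ = 3340 t = 3.340×10^6 kg; r = 4.65 mi = 7483 m; G = 6.674×10^-11 N·m²/kg².
F = 0.6687 N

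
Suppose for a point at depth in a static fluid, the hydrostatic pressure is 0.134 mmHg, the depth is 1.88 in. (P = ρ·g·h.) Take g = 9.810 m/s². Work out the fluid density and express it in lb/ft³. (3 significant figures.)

2.38 lb/ft³

Rearranging P = ρ·g·h for ρ: ρ = P/(g·h).
P = 0.134 mmHg = 17.87 Pa; h = 1.88 in = 0.04775 m; g = 9.810 m/s².
ρ = 38.14 kg/m³
38.14 kg/m³ × (1 lb/ft³ / 16.02 kg/m³) = 2.381 lb/ft³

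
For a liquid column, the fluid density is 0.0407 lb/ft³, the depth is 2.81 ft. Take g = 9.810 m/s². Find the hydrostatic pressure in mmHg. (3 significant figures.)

0.0411 mmHg

P is given directly by: P = ρgh.
ρ = 0.0407 lb/ft³ = 0.6520 kg/m³; h = 2.81 ft = 0.8565 m; g = 9.810 m/s².
P = 5.478 Pa
5.478 Pa × (1 mmHg / 133.3 Pa) = 0.04109 mmHg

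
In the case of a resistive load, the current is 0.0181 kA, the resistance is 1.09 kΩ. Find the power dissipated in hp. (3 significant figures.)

479 hp

Directly: P = I²R.
I = 0.0181 kA = 18.10 A; R = 1.09 kΩ = 1090 Ω.
P = 3.571×10^5 W
3.571×10^5 W × (1 hp / 745.7 W) = 478.9 hp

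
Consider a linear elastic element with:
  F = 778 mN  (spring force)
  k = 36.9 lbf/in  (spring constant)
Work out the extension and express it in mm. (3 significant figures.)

Rearranging: x = F/k.
F = 778 mN = 0.7780 N; k = 36.9 lbf/in = 6462 N/m.
x = 1.204×10^-4 m
1.204×10^-4 m × (1 mm / 0.001000 m) = 0.1204 mm

0.120 mm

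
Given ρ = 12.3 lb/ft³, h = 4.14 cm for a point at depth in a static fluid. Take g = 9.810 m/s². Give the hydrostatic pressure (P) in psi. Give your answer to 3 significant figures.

0.0116 psi

Directly: P = ρgh.
ρ = 12.3 lb/ft³ = 197.0 kg/m³; h = 4.14 cm = 0.04140 m; g = 9.810 m/s².
P = 80.02 Pa
80.02 Pa × (1 psi / 6895 Pa) = 0.01161 psi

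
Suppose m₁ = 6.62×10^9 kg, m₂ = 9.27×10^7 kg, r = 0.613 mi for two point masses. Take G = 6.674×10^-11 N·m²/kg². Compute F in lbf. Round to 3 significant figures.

9.46 lbf

Directly: F = Gm₁m₂/r².
m₁ = 6.62×10^9 kg; m₂ = 9.27×10^7 kg; r = 0.613 mi = 986.5 m; G = 6.674×10^-11 N·m²/kg².
F = 42.08 N
42.08 N × (1 lbf / 4.448 N) = 9.461 lbf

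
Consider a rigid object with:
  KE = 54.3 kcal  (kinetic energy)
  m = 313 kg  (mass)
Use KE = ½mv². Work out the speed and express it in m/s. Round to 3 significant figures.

Rearranging KE = ½mv² for v: v = √(2·KE/m).
KE = 54.3 kcal = 2.272×10^5 J; m = 313 kg.
v = 38.10 m/s

38.1 m/s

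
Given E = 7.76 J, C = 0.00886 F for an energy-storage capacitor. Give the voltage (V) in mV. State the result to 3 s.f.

Rearranging: V = √(2E/C).
E = 7.76 J; C = 0.00886 F.
V = 41.85 V
41.85 V × (1 mV / 0.001000 V) = 41853 mV

41900 mV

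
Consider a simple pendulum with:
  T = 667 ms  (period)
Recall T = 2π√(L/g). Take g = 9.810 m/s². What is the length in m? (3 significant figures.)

0.111 m

Rearranging: L = g·(T/2π)².
T = 667 ms = 0.6670 s; g = 9.810 m/s².
L = 0.1106 m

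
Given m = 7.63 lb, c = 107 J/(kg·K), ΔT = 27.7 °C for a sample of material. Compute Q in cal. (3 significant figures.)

Directly: Q = mcΔT.
m = 7.63 lb = 3.461 kg; c = 107 J/(kg·K); ΔT = 27.7 °C = 27.70 K.
Q = 10258 J  (the unit combination reduces to kg·m²/s² = J)
10258 J × (1 cal / 4.184 J) = 2452 cal

2450 cal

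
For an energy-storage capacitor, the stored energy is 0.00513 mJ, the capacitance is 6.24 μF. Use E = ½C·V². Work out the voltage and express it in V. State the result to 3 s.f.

1.28 V

Rearranging E = ½C·V² for V: V = √(2E/C).
E = 0.00513 mJ = 5.130×10^-6 J; C = 6.24 μF = 6.240×10^-6 F.
V = 1.282 V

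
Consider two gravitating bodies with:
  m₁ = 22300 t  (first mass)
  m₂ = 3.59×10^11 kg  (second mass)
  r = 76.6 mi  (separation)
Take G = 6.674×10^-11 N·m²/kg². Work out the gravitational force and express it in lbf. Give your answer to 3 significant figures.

Directly: F = Gm₁m₂/r².
m₁ = 22300 t = 2.230×10^7 kg; m₂ = 3.59×10^11 kg; r = 76.6 mi = 1.233×10^5 m; G = 6.674×10^-11 N·m²/kg².
F = 0.03516 N
0.03516 N × (1 lbf / 4.448 N) = 0.007904 lbf

0.00790 lbf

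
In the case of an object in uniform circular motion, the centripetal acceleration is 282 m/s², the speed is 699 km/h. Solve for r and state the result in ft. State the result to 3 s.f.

Solving a = v²/r for r: r = v²/a.
a = 282 m/s²; v = 699 km/h = 194.2 m/s.
r = 133.7 m
133.7 m × (1 ft / 0.3048 m) = 438.6 ft

439 ft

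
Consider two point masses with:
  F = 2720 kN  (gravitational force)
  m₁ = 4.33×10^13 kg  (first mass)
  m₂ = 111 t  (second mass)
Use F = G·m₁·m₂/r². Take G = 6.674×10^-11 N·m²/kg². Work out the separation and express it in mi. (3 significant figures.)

From Newton's law of gravitation: r = √(G·m₁m₂/F).
F = 2720 kN = 2.720×10^6 N; m₁ = 4.33×10^13 kg; m₂ = 111 t = 1.110×10^5 kg; G = 6.674×10^-11 N·m²/kg².
r = 10.86 m
10.86 m × (1 mi / 1609 m) = 0.006748 mi

0.00675 mi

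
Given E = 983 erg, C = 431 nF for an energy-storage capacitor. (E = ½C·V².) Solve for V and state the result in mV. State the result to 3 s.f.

Rearranging: V = √(2E/C).
E = 983 erg = 9.830×10^-5 J; C = 431 nF = 4.310×10^-7 F.
V = 21.36 V
21.36 V × (1 mV / 0.001000 V) = 21358 mV

21400 mV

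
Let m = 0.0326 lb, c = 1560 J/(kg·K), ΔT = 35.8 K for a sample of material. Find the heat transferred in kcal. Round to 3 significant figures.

Directly: Q = mcΔT.
m = 0.0326 lb = 0.01479 kg; c = 1560 J/(kg·K); ΔT = 35.8 K.
Q = 825.8 J
825.8 J × (1 kcal / 4184 J) = 0.1974 kcal

0.197 kcal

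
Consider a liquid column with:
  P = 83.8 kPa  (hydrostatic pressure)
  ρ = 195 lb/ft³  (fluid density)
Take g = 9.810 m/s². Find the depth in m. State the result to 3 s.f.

Rearranging: h = P/(ρ·g).
P = 83.8 kPa = 83800 Pa; ρ = 195 lb/ft³ = 3124 kg/m³; g = 9.810 m/s².
h = 2.735 m

2.73 m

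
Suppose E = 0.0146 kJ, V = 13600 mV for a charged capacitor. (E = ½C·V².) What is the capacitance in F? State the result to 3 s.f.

Rearranging E = ½C·V² for C: C = 2E/V².
E = 0.0146 kJ = 14.60 J; V = 13600 mV = 13.60 V.
C = 0.1579 F

0.158 F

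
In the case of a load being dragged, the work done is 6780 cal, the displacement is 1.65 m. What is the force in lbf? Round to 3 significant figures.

Rearranging W = F·d for F: F = W/d.
W = 6780 cal = 28368 J; d = 1.65 m.
F = 17192 N
17192 N × (1 lbf / 4.448 N) = 3865 lbf

3870 lbf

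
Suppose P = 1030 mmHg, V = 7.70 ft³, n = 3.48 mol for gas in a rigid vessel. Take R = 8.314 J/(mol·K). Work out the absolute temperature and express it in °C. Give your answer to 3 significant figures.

From the ideal-gas law: T = PV/(nR).
P = 1030 mmHg = 1.373×10^5 Pa; V = 7.70 ft³ = 0.2180 m³; n = 3.48 mol; R = 8.314 J/(mol·K).
T = 1035 K
1035 K − 273.15 = 761.7 °C

762 °C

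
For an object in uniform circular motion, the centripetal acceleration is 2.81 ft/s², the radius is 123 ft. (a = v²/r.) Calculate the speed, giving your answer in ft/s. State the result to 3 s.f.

18.6 ft/s

Rearranging a = v²/r for v: v = √(a·r).
a = 2.81 ft/s² = 0.8565 m/s²; r = 123 ft = 37.49 m.
v = 5.667 m/s
5.667 m/s × (1 ft/s / 0.3048 m/s) = 18.59 ft/s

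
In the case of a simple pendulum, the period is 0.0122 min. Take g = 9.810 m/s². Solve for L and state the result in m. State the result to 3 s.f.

Rearranging: L = g·(T/2π)².
T = 0.0122 min = 0.7320 s; g = 9.810 m/s².
L = 0.1331 m

0.133 m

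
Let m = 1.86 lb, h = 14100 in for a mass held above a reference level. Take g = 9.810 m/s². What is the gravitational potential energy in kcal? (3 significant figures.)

PE is given directly by: PE = mgh.
m = 1.86 lb = 0.8437 kg; h = 14100 in = 358.1 m; g = 9.810 m/s².
PE = 2964 J
2964 J × (1 kcal / 4184 J) = 0.7084 kcal

0.708 kcal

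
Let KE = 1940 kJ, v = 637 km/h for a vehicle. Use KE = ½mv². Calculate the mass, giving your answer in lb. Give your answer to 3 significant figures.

273 lb

Solving KE = ½mv² for m: m = 2·KE/v².
KE = 1940 kJ = 1.940×10^6 J; v = 637 km/h = 176.9 m/s.
m = 123.9 kg
123.9 kg × (1 lb / 0.4536 kg) = 273.2 lb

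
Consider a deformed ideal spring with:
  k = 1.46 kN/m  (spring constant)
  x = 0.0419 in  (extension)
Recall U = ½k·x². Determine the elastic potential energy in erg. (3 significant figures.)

8270 erg

U is given directly by: U = ½kx².
k = 1.46 kN/m = 1460 N/m; x = 0.0419 in = 0.001064 m.
U = 8.268×10^-4 J  (the unit combination reduces to kg·m²/s² = J)
8.268×10^-4 J × (1 erg / 1.000×10^-7 J) = 8268 erg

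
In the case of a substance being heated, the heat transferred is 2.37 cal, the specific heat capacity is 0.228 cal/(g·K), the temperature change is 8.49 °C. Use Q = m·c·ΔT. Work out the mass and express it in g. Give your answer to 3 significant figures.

Rearranging Q = m·c·ΔT for m: m = Q/(c·ΔT).
Q = 2.37 cal = 9.916 J; c = 0.228 cal/(g·K) = 954.0 J/(kg·K); ΔT = 8.49 °C = 8.490 K.
m = 0.001224 kg
0.001224 kg × (1 g / 0.001000 kg) = 1.224 g

1.22 g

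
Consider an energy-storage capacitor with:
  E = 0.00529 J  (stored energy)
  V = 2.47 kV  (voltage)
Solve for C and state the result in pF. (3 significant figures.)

Rearranging E = ½C·V² for C: C = 2E/V².
E = 0.00529 J; V = 2.47 kV = 2470 V.
C = 1.734×10^-9 F
1.734×10^-9 F × (1 pF / 1.000×10^-12 F) = 1734 pF

1730 pF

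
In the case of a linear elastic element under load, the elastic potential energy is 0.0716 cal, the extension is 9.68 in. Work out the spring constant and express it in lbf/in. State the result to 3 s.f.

0.0566 lbf/in

Rearranging U = ½k·x² for k: k = 2U/x².
U = 0.0716 cal = 0.2996 J; x = 9.68 in = 0.2459 m.
k = 9.911 N/m
9.911 N/m × (1 lbf/in / 175.1 N/m) = 0.05659 lbf/in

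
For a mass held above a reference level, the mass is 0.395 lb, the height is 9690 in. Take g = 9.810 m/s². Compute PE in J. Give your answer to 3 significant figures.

433 J

Directly: PE = mgh.
m = 0.395 lb = 0.1792 kg; h = 9690 in = 246.1 m; g = 9.810 m/s².
PE = 432.6 J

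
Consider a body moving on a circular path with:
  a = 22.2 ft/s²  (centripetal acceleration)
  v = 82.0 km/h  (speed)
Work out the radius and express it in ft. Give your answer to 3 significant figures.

252 ft

Rearranging: r = v²/a.
a = 22.2 ft/s² = 6.767 m/s²; v = 82.0 km/h = 22.78 m/s.
r = 76.68 m
76.68 m × (1 ft / 0.3048 m) = 251.6 ft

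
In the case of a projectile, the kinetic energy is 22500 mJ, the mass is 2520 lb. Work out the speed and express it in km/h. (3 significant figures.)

Rearranging KE = ½mv² for v: v = √(2·KE/m).
KE = 22500 mJ = 22.50 J; m = 2520 lb = 1143 kg.
v = 0.1984 m/s
0.1984 m/s × (1 km/h / 0.2778 m/s) = 0.7143 km/h

0.714 km/h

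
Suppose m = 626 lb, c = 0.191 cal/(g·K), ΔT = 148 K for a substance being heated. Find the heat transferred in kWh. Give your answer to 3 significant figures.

9.33 kWh

Q is given directly by: Q = mcΔT.
m = 626 lb = 283.9 kg; c = 0.191 cal/(g·K) = 799.1 J/(kg·K); ΔT = 148 K.
Q = 3.358×10^7 J
3.358×10^7 J × (1 kWh / 3.600×10^6 J) = 9.329 kWh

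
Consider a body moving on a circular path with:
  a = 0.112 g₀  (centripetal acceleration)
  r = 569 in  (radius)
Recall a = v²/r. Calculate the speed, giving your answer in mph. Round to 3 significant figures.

Rearranging: v = √(a·r).
a = 0.112 g₀ = 1.098 m/s²; r = 569 in = 14.45 m.
v = 3.984 m/s
3.984 m/s × (1 mph / 0.4470 m/s) = 8.912 mph

8.91 mph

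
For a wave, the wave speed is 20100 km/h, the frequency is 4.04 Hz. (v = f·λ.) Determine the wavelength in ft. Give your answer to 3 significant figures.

Solving v = f·λ for λ: λ = v/f.
v = 20100 km/h = 5583 m/s; f = 4.04 Hz.
λ = 1382 m
1382 m × (1 ft / 0.3048 m) = 4534 ft

4530 ft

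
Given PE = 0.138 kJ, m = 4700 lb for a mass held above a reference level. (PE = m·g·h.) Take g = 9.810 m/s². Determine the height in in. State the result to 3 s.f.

0.260 in

Rearranging PE = m·g·h for h: h = PE/(m·g).
PE = 0.138 kJ = 138.0 J; m = 4700 lb = 2132 kg; g = 9.810 m/s².
h = 0.006599 m
0.006599 m × (1 in / 0.02540 m) = 0.2598 in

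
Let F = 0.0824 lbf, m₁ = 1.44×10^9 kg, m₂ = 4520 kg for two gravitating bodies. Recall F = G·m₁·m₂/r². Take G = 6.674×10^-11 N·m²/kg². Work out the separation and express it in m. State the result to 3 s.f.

From Newton's law of gravitation: r = √(G·m₁m₂/F).
F = 0.0824 lbf = 0.3665 N; m₁ = 1.44×10^9 kg; m₂ = 4520 kg; G = 6.674×10^-11 N·m²/kg².
r = 34.43 m

34.4 m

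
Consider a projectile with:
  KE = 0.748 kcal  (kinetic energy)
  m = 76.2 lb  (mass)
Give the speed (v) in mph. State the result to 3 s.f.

30.1 mph

Solving KE = ½mv² for v: v = √(2·KE/m).
KE = 0.748 kcal = 3130 J; m = 76.2 lb = 34.56 kg.
v = 13.46 m/s
13.46 m/s × (1 mph / 0.4470 m/s) = 30.10 mph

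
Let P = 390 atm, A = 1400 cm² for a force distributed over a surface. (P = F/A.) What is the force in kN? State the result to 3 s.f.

Rearranging P = F/A for F: F = P·A.
P = 390 atm = 3.952×10^7 Pa; A = 1400 cm² = 0.1400 m².
F = 5.532×10^6 N
5.532×10^6 N × (1 kN / 1000 N) = 5532 kN

5530 kN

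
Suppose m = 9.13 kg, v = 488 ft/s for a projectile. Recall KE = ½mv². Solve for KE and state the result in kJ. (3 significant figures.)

101 kJ

Directly: KE = ½mv².
m = 9.13 kg; v = 488 ft/s = 148.7 m/s.
KE = 1.010×10^5 J  (the unit combination reduces to kg·m²/s² = J)
1.010×10^5 J × (1 kJ / 1000 J) = 101.0 kJ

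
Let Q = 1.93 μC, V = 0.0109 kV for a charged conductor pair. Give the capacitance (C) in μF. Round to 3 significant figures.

Directly: C = Q/V.
Q = 1.93 μC = 1.930×10^-6 C; V = 0.0109 kV = 10.90 V.
C = 1.771×10^-7 F
1.771×10^-7 F × (1 μF / 1.000×10^-6 F) = 0.1771 μF

0.177 μF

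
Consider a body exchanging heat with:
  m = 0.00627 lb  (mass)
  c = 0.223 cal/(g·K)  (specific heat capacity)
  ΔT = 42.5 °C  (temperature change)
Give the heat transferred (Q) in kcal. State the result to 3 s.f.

0.0270 kcal

Directly: Q = mcΔT.
m = 0.00627 lb = 0.002844 kg; c = 0.223 cal/(g·K) = 933.0 J/(kg·K); ΔT = 42.5 °C = 42.50 K.
Q = 112.8 J
112.8 J × (1 kcal / 4184 J) = 0.02695 kcal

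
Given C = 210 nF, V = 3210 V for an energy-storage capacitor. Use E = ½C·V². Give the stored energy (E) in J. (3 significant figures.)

Directly: E = ½CV².
C = 210 nF = 2.100×10^-7 F; V = 3210 V.
E = 1.082 J

1.08 J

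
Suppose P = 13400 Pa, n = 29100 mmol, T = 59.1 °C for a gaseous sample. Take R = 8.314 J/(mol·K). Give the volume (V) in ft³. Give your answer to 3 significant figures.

Solving PV = nRT for V: V = nRT/P.
P = 13400 Pa; n = 29100 mmol = 29.10 mol; T = 59.1 °C = 332.2 K; R = 8.314 J/(mol·K).
V = 5.999 m³
5.999 m³ × (1 ft³ / 0.02832 m³) = 211.8 ft³

212 ft³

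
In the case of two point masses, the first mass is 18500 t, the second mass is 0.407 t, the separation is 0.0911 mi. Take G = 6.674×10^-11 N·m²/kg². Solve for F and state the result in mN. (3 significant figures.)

0.0234 mN

Directly: F = Gm₁m₂/r².
m₁ = 18500 t = 1.850×10^7 kg; m₂ = 0.407 t = 407.0 kg; r = 0.0911 mi = 146.6 m; G = 6.674×10^-11 N·m²/kg².
F = 2.338×10^-5 N
2.338×10^-5 N × (1 mN / 0.001000 N) = 0.02338 mN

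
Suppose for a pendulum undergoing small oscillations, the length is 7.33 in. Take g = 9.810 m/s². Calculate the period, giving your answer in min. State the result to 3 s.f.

Directly: T = 2π√(L/g).
L = 7.33 in = 0.1862 m; g = 9.810 m/s².
T = 0.8656 s
0.8656 s × (1 min / 60.00 s) = 0.01443 min

0.0144 min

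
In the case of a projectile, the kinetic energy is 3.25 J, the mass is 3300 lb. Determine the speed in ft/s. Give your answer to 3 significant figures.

Solving KE = ½mv² for v: v = √(2·KE/m).
KE = 3.25 J; m = 3300 lb = 1497 kg.
v = 0.06590 m/s
0.06590 m/s × (1 ft/s / 0.3048 m/s) = 0.2162 ft/s

0.216 ft/s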